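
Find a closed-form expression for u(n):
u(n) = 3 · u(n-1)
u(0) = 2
Pure geometric recurrence with ratio 3.
By induction u(n) = u(0) · (3)^n = 2 \cdot 3^{n}.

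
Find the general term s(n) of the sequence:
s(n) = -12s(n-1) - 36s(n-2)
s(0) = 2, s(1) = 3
Characteristic equation: x² + 12x + 36 = 0, which is (x - (-6))².
Repeated root r = -6.
General solution: s(n) = (A + Bn)·(-6)^n.
From s(0) = 2: A = 2.
From s(1) = 3: (A + B)·(-6) = 3 ⇒ B = - \frac{5}{2}.
So s(n) = \left(2 - \frac{5 n}{2}\right) \cdot (-6)^n.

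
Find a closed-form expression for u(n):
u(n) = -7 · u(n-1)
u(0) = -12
Pure geometric recurrence with ratio -7.
By induction u(n) = u(0) · (-7)^n = - 12 \left(-7\right)^{n}.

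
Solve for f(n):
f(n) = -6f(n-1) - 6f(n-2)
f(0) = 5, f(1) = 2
Characteristic equation: x² + 6x + 6 = 0.
Discriminant Δ = (-6)² + 4·(-6) = 12.
Roots r₁,₂ = (-6 ± √12)/2, so r₁ = -3 + \sqrt{3}, r₂ = -3 - \sqrt{3}.
General solution: f(n) = A·r₁^n + B·r₂^n.
From the initial conditions, A + B = 5 and r₁A + r₂B = 2.
Since r₁ - r₂ = √12: A = (2 - (5)r₂)/√12 = \frac{5}{2} + \frac{17 \sqrt{3}}{6}, and B = 5 - A = \frac{5}{2} - \frac{17 \sqrt{3}}{6}.
So f(n) = \left(\frac{5}{2} + \frac{17 \sqrt{3}}{6}\right)\left(-3 + \sqrt{3}\right)^n + \left(\frac{5}{2} - \frac{17 \sqrt{3}}{6}\right)\left(-3 - \sqrt{3}\right)^n.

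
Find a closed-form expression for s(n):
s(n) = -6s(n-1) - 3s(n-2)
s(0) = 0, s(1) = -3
Characteristic equation: x² + 6x + 3 = 0.
Discriminant Δ = (-6)² + 4·(-3) = 24.
Roots r₁,₂ = (-6 ± √24)/2, so r₁ = -3 + \sqrt{6}, r₂ = -3 - \sqrt{6}.
General solution: s(n) = A·r₁^n + B·r₂^n.
From the initial conditions, A + B = 0 and r₁A + r₂B = -3.
Since r₁ - r₂ = √24: A = (-3 - (0)r₂)/√24 = - \frac{\sqrt{6}}{4}, and B = 0 - A = \frac{\sqrt{6}}{4}.
So s(n) = \left(- \frac{\sqrt{6}}{4}\right)\left(-3 + \sqrt{6}\right)^n + \left(\frac{\sqrt{6}}{4}\right)\left(-3 - \sqrt{6}\right)^n.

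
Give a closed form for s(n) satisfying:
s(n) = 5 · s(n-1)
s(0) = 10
Pure geometric recurrence with ratio 5.
By induction s(n) = s(0) · (5)^n = 10 \cdot 5^{n}.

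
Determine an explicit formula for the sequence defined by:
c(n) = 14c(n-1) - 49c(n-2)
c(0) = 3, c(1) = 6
Characteristic equation: x² - 14x + 49 = 0, which is (x - (7))².
Repeated root r = 7.
General solution: c(n) = (A + Bn)·(7)^n.
From c(0) = 3: A = 3.
From c(1) = 6: (A + B)·(7) = 6 ⇒ B = - \frac{15}{7}.
So c(n) = \left(3 - \frac{15 n}{7}\right) \cdot (7)^n.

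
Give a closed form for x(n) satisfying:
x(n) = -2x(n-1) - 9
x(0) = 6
First-order linear non-homogeneous.
Homogeneous solution: x_h(n) = A·(-2)^n.
Try constant particular solution x_p = K: K = -2K - 9 ⇒ K = -3.
General: x(n) = A·(-2)^n - 3.
Apply x(0) = 6: A - 3 = 6 ⇒ A = 9.
So x(n) = 9 \left(-2\right)^{n} - 3.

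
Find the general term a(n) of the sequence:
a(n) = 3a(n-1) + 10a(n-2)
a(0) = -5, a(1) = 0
Characteristic equation: x² - 3x - 10 = 0, which factors as (x - (5))(x - (-2)) = 0.
Roots r₁ = 5, r₂ = -2 (distinct).
General solution: a(n) = A·(5)^n + B·(-2)^n.
From a(0) = -5: A + B = -5.
From a(1) = 0: 5A - 2B = 0.
Solving: A = - \frac{10}{7}, B = - \frac{25}{7}.
So a(n) = - \frac{25 \left(-2\right)^{n}}{7} - \frac{10 \cdot 5^{n}}{7}.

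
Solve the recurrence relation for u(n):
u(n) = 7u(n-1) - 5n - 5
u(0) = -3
First-order linear with linear forcing.
Homogeneous solution: u_h(n) = A·(7)^n.
Try particular u_p(n) = pn + q. Substituting:
  pn + q = 7(p(n-1) + q) - 5n - 5.
Matching the n-coefficient: p = 7p - 5 ⇒ p = \frac{5}{6}.
Matching constants: q = -7p + 7q - 5 ⇒ q = \frac{65}{36}.
General: u(n) = A·(7)^n + \frac{5 n}{6} + \frac{65}{36}.
Apply u(0) = -3: A + \frac{65}{36} = -3 ⇒ A = - \frac{173}{36}.
So u(n) = - \frac{173 \cdot 7^{n}}{36} + \frac{5 n}{6} + \frac{65}{36}.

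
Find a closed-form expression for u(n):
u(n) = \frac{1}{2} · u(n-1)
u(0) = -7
Pure geometric recurrence with ratio \frac{1}{2}.
By induction u(n) = u(0) · (\frac{1}{2})^n = - 7 \cdot 2^{- n}.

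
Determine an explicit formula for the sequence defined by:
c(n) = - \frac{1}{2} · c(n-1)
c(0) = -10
Pure geometric recurrence with ratio - \frac{1}{2}.
By induction c(n) = c(0) · (- \frac{1}{2})^n = - 10 \left(- \frac{1}{2}\right)^{n}.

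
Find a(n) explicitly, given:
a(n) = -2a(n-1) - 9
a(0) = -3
First-order linear non-homogeneous.
Homogeneous solution: a_h(n) = A·(-2)^n.
Try constant particular solution a_p = K: K = -2K - 9 ⇒ K = -3.
General: a(n) = A·(-2)^n - 3.
Apply a(0) = -3: A - 3 = -3 ⇒ A = 0.
So a(n) = -3.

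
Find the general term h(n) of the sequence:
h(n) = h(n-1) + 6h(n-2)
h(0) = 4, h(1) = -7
Characteristic equation: x² - x - 6 = 0, which factors as (x - (3))(x - (-2)) = 0.
Roots r₁ = 3, r₂ = -2 (distinct).
General solution: h(n) = A·(3)^n + B·(-2)^n.
From h(0) = 4: A + B = 4.
From h(1) = -7: 3A - 2B = -7.
Solving: A = \frac{1}{5}, B = \frac{19}{5}.
So h(n) = \frac{19 \left(-2\right)^{n}}{5} + \frac{3^{n}}{5}.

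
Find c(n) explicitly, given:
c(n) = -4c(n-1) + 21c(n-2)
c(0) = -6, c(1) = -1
Characteristic equation: x² + 4x - 21 = 0, which factors as (x - (-7))(x - (3)) = 0.
Roots r₁ = -7, r₂ = 3 (distinct).
General solution: c(n) = A·(-7)^n + B·(3)^n.
From c(0) = -6: A + B = -6.
From c(1) = -1: -7A + 3B = -1.
Solving: A = - \frac{17}{10}, B = - \frac{43}{10}.
So c(n) = - \frac{17 \left(-7\right)^{n}}{10} - \frac{43 \cdot 3^{n}}{10}.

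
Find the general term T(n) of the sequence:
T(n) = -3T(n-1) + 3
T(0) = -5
First-order linear non-homogeneous.
Homogeneous solution: T_h(n) = A·(-3)^n.
Try constant particular solution T_p = K: K = -3K + 3 ⇒ K = \frac{3}{4}.
General: T(n) = A·(-3)^n + \frac{3}{4}.
Apply T(0) = -5: A + \frac{3}{4} = -5 ⇒ A = - \frac{23}{4}.
So T(n) = \frac{3}{4} - \frac{23 \left(-3\right)^{n}}{4}.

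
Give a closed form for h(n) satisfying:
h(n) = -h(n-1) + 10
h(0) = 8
First-order linear non-homogeneous.
Homogeneous solution: h_h(n) = A·(-1)^n.
Try constant particular solution h_p = K: K = -K + 10 ⇒ K = 5.
General: h(n) = A·(-1)^n + 5.
Apply h(0) = 8: A + 5 = 8 ⇒ A = 3.
So h(n) = 3 \left(-1\right)^{n} + 5.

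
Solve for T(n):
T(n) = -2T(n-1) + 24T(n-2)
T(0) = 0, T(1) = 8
Characteristic equation: x² + 2x - 24 = 0, which factors as (x - (4))(x - (-6)) = 0.
Roots r₁ = 4, r₂ = -6 (distinct).
General solution: T(n) = A·(4)^n + B·(-6)^n.
From T(0) = 0: A + B = 0.
From T(1) = 8: 4A - 6B = 8.
Solving: A = \frac{4}{5}, B = - \frac{4}{5}.
So T(n) = - \frac{4 \left(-6\right)^{n}}{5} + \frac{4 \cdot 4^{n}}{5}.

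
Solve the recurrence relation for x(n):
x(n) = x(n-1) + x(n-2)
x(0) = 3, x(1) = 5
Characteristic equation: x² - x - 1 = 0.
Discriminant Δ = (1)² + 4·(1) = 5.
Roots r₁,₂ = (1 ± √5)/2, so r₁ = \frac{1}{2} + \frac{\sqrt{5}}{2}, r₂ = \frac{1}{2} - \frac{\sqrt{5}}{2}.
General solution: x(n) = A·r₁^n + B·r₂^n.
From the initial conditions, A + B = 3 and r₁A + r₂B = 5.
Since r₁ - r₂ = √5: A = (5 - (3)r₂)/√5 = \frac{3}{2} + \frac{7 \sqrt{5}}{10}, and B = 3 - A = \frac{3}{2} - \frac{7 \sqrt{5}}{10}.
So x(n) = \left(\frac{3}{2} + \frac{7 \sqrt{5}}{10}\right)\left(\frac{1}{2} + \frac{\sqrt{5}}{2}\right)^n + \left(\frac{3}{2} - \frac{7 \sqrt{5}}{10}\right)\left(\frac{1}{2} - \frac{\sqrt{5}}{2}\right)^n.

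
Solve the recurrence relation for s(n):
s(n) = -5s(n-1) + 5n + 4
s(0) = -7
First-order linear with linear forcing.
Homogeneous solution: s_h(n) = A·(-5)^n.
Try particular s_p(n) = pn + q. Substituting:
  pn + q = -5(p(n-1) + q) + 5n + 4.
Matching the n-coefficient: p = -5p + 5 ⇒ p = \frac{5}{6}.
Matching constants: q = 5p - 5q + 4 ⇒ q = \frac{49}{36}.
General: s(n) = A·(-5)^n + \frac{5 n}{6} + \frac{49}{36}.
Apply s(0) = -7: A + \frac{49}{36} = -7 ⇒ A = - \frac{301}{36}.
So s(n) = - \frac{301 \left(-5\right)^{n}}{36} + \frac{5 n}{6} + \frac{49}{36}.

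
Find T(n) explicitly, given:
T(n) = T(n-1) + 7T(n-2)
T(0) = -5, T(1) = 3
Characteristic equation: x² - x - 7 = 0.
Discriminant Δ = (1)² + 4·(7) = 29.
Roots r₁,₂ = (1 ± √29)/2, so r₁ = \frac{1}{2} + \frac{\sqrt{29}}{2}, r₂ = \frac{1}{2} - \frac{\sqrt{29}}{2}.
General solution: T(n) = A·r₁^n + B·r₂^n.
From the initial conditions, A + B = -5 and r₁A + r₂B = 3.
Since r₁ - r₂ = √29: A = (3 - (-5)r₂)/√29 = - \frac{5}{2} + \frac{11 \sqrt{29}}{58}, and B = -5 - A = - \frac{5}{2} - \frac{11 \sqrt{29}}{58}.
So T(n) = \left(- \frac{5}{2} + \frac{11 \sqrt{29}}{58}\right)\left(\frac{1}{2} + \frac{\sqrt{29}}{2}\right)^n + \left(- \frac{5}{2} - \frac{11 \sqrt{29}}{58}\right)\left(\frac{1}{2} - \frac{\sqrt{29}}{2}\right)^n.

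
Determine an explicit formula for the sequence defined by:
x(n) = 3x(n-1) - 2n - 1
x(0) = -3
First-order linear with linear forcing.
Homogeneous solution: x_h(n) = A·(3)^n.
Try particular x_p(n) = pn + q. Substituting:
  pn + q = 3(p(n-1) + q) - 2n - 1.
Matching the n-coefficient: p = 3p - 2 ⇒ p = 1.
Matching constants: q = -3p + 3q - 1 ⇒ q = 2.
General: x(n) = A·(3)^n + n + 2.
Apply x(0) = -3: A + 2 = -3 ⇒ A = -5.
So x(n) = - 5 \cdot 3^{n} + n + 2.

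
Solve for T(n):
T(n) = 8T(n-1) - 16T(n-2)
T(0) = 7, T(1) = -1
Characteristic equation: x² - 8x + 16 = 0, which is (x - (4))².
Repeated root r = 4.
General solution: T(n) = (A + Bn)·(4)^n.
From T(0) = 7: A = 7.
From T(1) = -1: (A + B)·(4) = -1 ⇒ B = - \frac{29}{4}.
So T(n) = \left(7 - \frac{29 n}{4}\right) \cdot (4)^n.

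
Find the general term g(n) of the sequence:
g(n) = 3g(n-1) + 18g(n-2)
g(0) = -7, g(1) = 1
Characteristic equation: x² - 3x - 18 = 0, which factors as (x - (-3))(x - (6)) = 0.
Roots r₁ = -3, r₂ = 6 (distinct).
General solution: g(n) = A·(-3)^n + B·(6)^n.
From g(0) = -7: A + B = -7.
From g(1) = 1: -3A + 6B = 1.
Solving: A = - \frac{43}{9}, B = - \frac{20}{9}.
So g(n) = - \frac{43 \left(-3\right)^{n}}{9} - \frac{20 \cdot 6^{n}}{9}.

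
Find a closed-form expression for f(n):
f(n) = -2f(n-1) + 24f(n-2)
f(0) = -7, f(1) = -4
Characteristic equation: x² + 2x - 24 = 0, which factors as (x - (4))(x - (-6)) = 0.
Roots r₁ = 4, r₂ = -6 (distinct).
General solution: f(n) = A·(4)^n + B·(-6)^n.
From f(0) = -7: A + B = -7.
From f(1) = -4: 4A - 6B = -4.
Solving: A = - \frac{23}{5}, B = - \frac{12}{5}.
So f(n) = - \frac{12 \left(-6\right)^{n}}{5} - \frac{23 \cdot 4^{n}}{5}.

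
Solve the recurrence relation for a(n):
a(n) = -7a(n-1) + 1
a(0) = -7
First-order linear non-homogeneous.
Homogeneous solution: a_h(n) = A·(-7)^n.
Try constant particular solution a_p = K: K = -7K + 1 ⇒ K = \frac{1}{8}.
General: a(n) = A·(-7)^n + \frac{1}{8}.
Apply a(0) = -7: A + \frac{1}{8} = -7 ⇒ A = - \frac{57}{8}.
So a(n) = \frac{1}{8} - \frac{57 \left(-7\right)^{n}}{8}.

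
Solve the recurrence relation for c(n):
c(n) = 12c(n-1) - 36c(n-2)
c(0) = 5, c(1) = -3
Characteristic equation: x² - 12x + 36 = 0, which is (x - (6))².
Repeated root r = 6.
General solution: c(n) = (A + Bn)·(6)^n.
From c(0) = 5: A = 5.
From c(1) = -3: (A + B)·(6) = -3 ⇒ B = - \frac{11}{2}.
So c(n) = \left(5 - \frac{11 n}{2}\right) \cdot (6)^n.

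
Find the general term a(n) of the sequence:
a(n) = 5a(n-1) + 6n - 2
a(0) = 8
First-order linear with linear forcing.
Homogeneous solution: a_h(n) = A·(5)^n.
Try particular a_p(n) = pn + q. Substituting:
  pn + q = 5(p(n-1) + q) + 6n - 2.
Matching the n-coefficient: p = 5p + 6 ⇒ p = - \frac{3}{2}.
Matching constants: q = -5p + 5q - 2 ⇒ q = - \frac{11}{8}.
General: a(n) = A·(5)^n - \frac{3 n}{2} - \frac{11}{8}.
Apply a(0) = 8: A - \frac{11}{8} = 8 ⇒ A = \frac{75}{8}.
So a(n) = \frac{75 \cdot 5^{n}}{8} - \frac{3 n}{2} - \frac{11}{8}.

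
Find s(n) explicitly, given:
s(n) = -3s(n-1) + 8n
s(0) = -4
First-order linear with linear forcing.
Homogeneous solution: s_h(n) = A·(-3)^n.
Try particular s_p(n) = pn + q. Substituting:
  pn + q = -3(p(n-1) + q) + 8n.
Matching the n-coefficient: p = -3p + 8 ⇒ p = 2.
Matching constants: q = 3p - 3q ⇒ q = \frac{3}{2}.
General: s(n) = A·(-3)^n + 2 n + \frac{3}{2}.
Apply s(0) = -4: A + \frac{3}{2} = -4 ⇒ A = - \frac{11}{2}.
So s(n) = - \frac{11 \left(-3\right)^{n}}{2} + 2 n + \frac{3}{2}.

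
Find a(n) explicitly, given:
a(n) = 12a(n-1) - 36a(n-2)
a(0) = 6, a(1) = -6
Characteristic equation: x² - 12x + 36 = 0, which is (x - (6))².
Repeated root r = 6.
General solution: a(n) = (A + Bn)·(6)^n.
From a(0) = 6: A = 6.
From a(1) = -6: (A + B)·(6) = -6 ⇒ B = -7.
So a(n) = \left(6 - 7 n\right) \cdot (6)^n.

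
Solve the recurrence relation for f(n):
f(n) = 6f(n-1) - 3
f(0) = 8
First-order linear non-homogeneous.
Homogeneous solution: f_h(n) = A·(6)^n.
Try constant particular solution f_p = K: K = 6K - 3 ⇒ K = \frac{3}{5}.
General: f(n) = A·(6)^n + \frac{3}{5}.
Apply f(0) = 8: A + \frac{3}{5} = 8 ⇒ A = \frac{37}{5}.
So f(n) = \frac{37 \cdot 6^{n}}{5} + \frac{3}{5}.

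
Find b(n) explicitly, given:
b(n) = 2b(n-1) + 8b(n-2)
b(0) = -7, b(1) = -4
Characteristic equation: x² - 2x - 8 = 0, which factors as (x - (4))(x - (-2)) = 0.
Roots r₁ = 4, r₂ = -2 (distinct).
General solution: b(n) = A·(4)^n + B·(-2)^n.
From b(0) = -7: A + B = -7.
From b(1) = -4: 4A - 2B = -4.
Solving: A = -3, B = -4.
So b(n) = - 4 \left(-2\right)^{n} - 3 \cdot 4^{n}.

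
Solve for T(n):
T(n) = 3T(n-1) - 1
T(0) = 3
First-order linear non-homogeneous.
Homogeneous solution: T_h(n) = A·(3)^n.
Try constant particular solution T_p = K: K = 3K - 1 ⇒ K = \frac{1}{2}.
General: T(n) = A·(3)^n + \frac{1}{2}.
Apply T(0) = 3: A + \frac{1}{2} = 3 ⇒ A = \frac{5}{2}.
So T(n) = \frac{5 \cdot 3^{n}}{2} + \frac{1}{2}.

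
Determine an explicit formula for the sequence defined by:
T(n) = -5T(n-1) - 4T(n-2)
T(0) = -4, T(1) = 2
Characteristic equation: x² + 5x + 4 = 0, which factors as (x - (-1))(x - (-4)) = 0.
Roots r₁ = -1, r₂ = -4 (distinct).
General solution: T(n) = A·(-1)^n + B·(-4)^n.
From T(0) = -4: A + B = -4.
From T(1) = 2: -A - 4B = 2.
Solving: A = - \frac{14}{3}, B = \frac{2}{3}.
So T(n) = - \frac{14 \left(-1\right)^{n}}{3} + \frac{2 \left(-4\right)^{n}}{3}.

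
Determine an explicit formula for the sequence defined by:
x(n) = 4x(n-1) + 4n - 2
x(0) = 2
First-order linear with linear forcing.
Homogeneous solution: x_h(n) = A·(4)^n.
Try particular x_p(n) = pn + q. Substituting:
  pn + q = 4(p(n-1) + q) + 4n - 2.
Matching the n-coefficient: p = 4p + 4 ⇒ p = - \frac{4}{3}.
Matching constants: q = -4p + 4q - 2 ⇒ q = - \frac{10}{9}.
General: x(n) = A·(4)^n - \frac{4 n}{3} - \frac{10}{9}.
Apply x(0) = 2: A - \frac{10}{9} = 2 ⇒ A = \frac{28}{9}.
So x(n) = \frac{28 \cdot 4^{n}}{9} - \frac{4 n}{3} - \frac{10}{9}.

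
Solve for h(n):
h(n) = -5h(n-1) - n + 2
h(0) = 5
First-order linear with linear forcing.
Homogeneous solution: h_h(n) = A·(-5)^n.
Try particular h_p(n) = pn + q. Substituting:
  pn + q = -5(p(n-1) + q) - n + 2.
Matching the n-coefficient: p = -5p - 1 ⇒ p = - \frac{1}{6}.
Matching constants: q = 5p - 5q + 2 ⇒ q = \frac{7}{36}.
General: h(n) = A·(-5)^n - \frac{n}{6} + \frac{7}{36}.
Apply h(0) = 5: A + \frac{7}{36} = 5 ⇒ A = \frac{173}{36}.
So h(n) = \frac{173 \left(-5\right)^{n}}{36} - \frac{n}{6} + \frac{7}{36}.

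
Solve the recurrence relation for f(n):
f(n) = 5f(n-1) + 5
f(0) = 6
First-order linear non-homogeneous.
Homogeneous solution: f_h(n) = A·(5)^n.
Try constant particular solution f_p = K: K = 5K + 5 ⇒ K = - \frac{5}{4}.
General: f(n) = A·(5)^n - \frac{5}{4}.
Apply f(0) = 6: A - \frac{5}{4} = 6 ⇒ A = \frac{29}{4}.
So f(n) = \frac{29 \cdot 5^{n}}{4} - \frac{5}{4}.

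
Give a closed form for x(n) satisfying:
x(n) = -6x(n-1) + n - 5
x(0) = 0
First-order linear with linear forcing.
Homogeneous solution: x_h(n) = A·(-6)^n.
Try particular x_p(n) = pn + q. Substituting:
  pn + q = -6(p(n-1) + q) + n - 5.
Matching the n-coefficient: p = -6p + 1 ⇒ p = \frac{1}{7}.
Matching constants: q = 6p - 6q - 5 ⇒ q = - \frac{29}{49}.
General: x(n) = A·(-6)^n + \frac{n}{7} - \frac{29}{49}.
Apply x(0) = 0: A - \frac{29}{49} = 0 ⇒ A = \frac{29}{49}.
So x(n) = \frac{29 \left(-6\right)^{n}}{49} + \frac{n}{7} - \frac{29}{49}.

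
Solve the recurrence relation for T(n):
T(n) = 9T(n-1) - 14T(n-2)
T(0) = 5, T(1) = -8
Characteristic equation: x² - 9x + 14 = 0, which factors as (x - (2))(x - (7)) = 0.
Roots r₁ = 2, r₂ = 7 (distinct).
General solution: T(n) = A·(2)^n + B·(7)^n.
From T(0) = 5: A + B = 5.
From T(1) = -8: 2A + 7B = -8.
Solving: A = \frac{43}{5}, B = - \frac{18}{5}.
So T(n) = \frac{43 \cdot 2^{n}}{5} - \frac{18 \cdot 7^{n}}{5}.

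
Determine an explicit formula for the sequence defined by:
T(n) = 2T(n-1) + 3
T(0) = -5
First-order linear non-homogeneous.
Homogeneous solution: T_h(n) = A·(2)^n.
Try constant particular solution T_p = K: K = 2K + 3 ⇒ K = -3.
General: T(n) = A·(2)^n - 3.
Apply T(0) = -5: A - 3 = -5 ⇒ A = -2.
So T(n) = - 2 \cdot 2^{n} - 3.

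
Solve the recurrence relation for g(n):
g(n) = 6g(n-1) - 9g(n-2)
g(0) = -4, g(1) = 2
Characteristic equation: x² - 6x + 9 = 0, which is (x - (3))².
Repeated root r = 3.
General solution: g(n) = (A + Bn)·(3)^n.
From g(0) = -4: A = -4.
From g(1) = 2: (A + B)·(3) = 2 ⇒ B = \frac{14}{3}.
So g(n) = \left(\frac{14 n}{3} - 4\right) \cdot (3)^n.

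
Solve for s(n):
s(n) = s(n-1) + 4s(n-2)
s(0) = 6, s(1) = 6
Characteristic equation: x² - x - 4 = 0.
Discriminant Δ = (1)² + 4·(4) = 17.
Roots r₁,₂ = (1 ± √17)/2, so r₁ = \frac{1}{2} + \frac{\sqrt{17}}{2}, r₂ = \frac{1}{2} - \frac{\sqrt{17}}{2}.
General solution: s(n) = A·r₁^n + B·r₂^n.
From the initial conditions, A + B = 6 and r₁A + r₂B = 6.
Since r₁ - r₂ = √17: A = (6 - (6)r₂)/√17 = \frac{3 \sqrt{17}}{17} + 3, and B = 6 - A = 3 - \frac{3 \sqrt{17}}{17}.
So s(n) = \left(\frac{3 \sqrt{17}}{17} + 3\right)\left(\frac{1}{2} + \frac{\sqrt{17}}{2}\right)^n + \left(3 - \frac{3 \sqrt{17}}{17}\right)\left(\frac{1}{2} - \frac{\sqrt{17}}{2}\right)^n.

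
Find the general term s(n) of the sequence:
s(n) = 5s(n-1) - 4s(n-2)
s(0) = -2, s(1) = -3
Characteristic equation: x² - 5x + 4 = 0, which factors as (x - (1))(x - (4)) = 0.
Roots r₁ = 1, r₂ = 4 (distinct).
General solution: s(n) = A·(1)^n + B·(4)^n.
From s(0) = -2: A + B = -2.
From s(1) = -3: A + 4B = -3.
Solving: A = - \frac{5}{3}, B = - \frac{1}{3}.
So s(n) = - \frac{4^{n}}{3} - \frac{5}{3}.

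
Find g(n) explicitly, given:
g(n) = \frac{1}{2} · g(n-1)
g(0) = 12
Pure geometric recurrence with ratio \frac{1}{2}.
By induction g(n) = g(0) · (\frac{1}{2})^n = 12 \cdot 2^{- n}.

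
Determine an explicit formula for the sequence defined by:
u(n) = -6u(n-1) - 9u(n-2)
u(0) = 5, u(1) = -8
Characteristic equation: x² + 6x + 9 = 0, which is (x - (-3))².
Repeated root r = -3.
General solution: u(n) = (A + Bn)·(-3)^n.
From u(0) = 5: A = 5.
From u(1) = -8: (A + B)·(-3) = -8 ⇒ B = - \frac{7}{3}.
So u(n) = \left(5 - \frac{7 n}{3}\right) \cdot (-3)^n.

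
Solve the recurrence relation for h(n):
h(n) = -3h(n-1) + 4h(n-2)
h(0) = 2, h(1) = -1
Characteristic equation: x² + 3x - 4 = 0, which factors as (x - (-4))(x - (1)) = 0.
Roots r₁ = -4, r₂ = 1 (distinct).
General solution: h(n) = A·(-4)^n + B·(1)^n.
From h(0) = 2: A + B = 2.
From h(1) = -1: -4A + B = -1.
Solving: A = \frac{3}{5}, B = \frac{7}{5}.
So h(n) = \frac{3 \left(-4\right)^{n}}{5} + \frac{7}{5}.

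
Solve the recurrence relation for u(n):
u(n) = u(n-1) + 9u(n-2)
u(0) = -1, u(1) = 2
Characteristic equation: x² - x - 9 = 0.
Discriminant Δ = (1)² + 4·(9) = 37.
Roots r₁,₂ = (1 ± √37)/2, so r₁ = \frac{1}{2} + \frac{\sqrt{37}}{2}, r₂ = \frac{1}{2} - \frac{\sqrt{37}}{2}.
General solution: u(n) = A·r₁^n + B·r₂^n.
From the initial conditions, A + B = -1 and r₁A + r₂B = 2.
Since r₁ - r₂ = √37: A = (2 - (-1)r₂)/√37 = - \frac{1}{2} + \frac{5 \sqrt{37}}{74}, and B = -1 - A = - \frac{1}{2} - \frac{5 \sqrt{37}}{74}.
So u(n) = \left(- \frac{1}{2} + \frac{5 \sqrt{37}}{74}\right)\left(\frac{1}{2} + \frac{\sqrt{37}}{2}\right)^n + \left(- \frac{1}{2} - \frac{5 \sqrt{37}}{74}\right)\left(\frac{1}{2} - \frac{\sqrt{37}}{2}\right)^n.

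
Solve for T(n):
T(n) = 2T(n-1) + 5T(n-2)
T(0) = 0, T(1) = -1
Characteristic equation: x² - 2x - 5 = 0.
Discriminant Δ = (2)² + 4·(5) = 24.
Roots r₁,₂ = (2 ± √24)/2, so r₁ = 1 + \sqrt{6}, r₂ = 1 - \sqrt{6}.
General solution: T(n) = A·r₁^n + B·r₂^n.
From the initial conditions, A + B = 0 and r₁A + r₂B = -1.
Since r₁ - r₂ = √24: A = (-1 - (0)r₂)/√24 = - \frac{\sqrt{6}}{12}, and B = 0 - A = \frac{\sqrt{6}}{12}.
So T(n) = \left(- \frac{\sqrt{6}}{12}\right)\left(1 + \sqrt{6}\right)^n + \left(\frac{\sqrt{6}}{12}\right)\left(1 - \sqrt{6}\right)^n.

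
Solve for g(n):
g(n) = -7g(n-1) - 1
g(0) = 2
First-order linear non-homogeneous.
Homogeneous solution: g_h(n) = A·(-7)^n.
Try constant particular solution g_p = K: K = -7K - 1 ⇒ K = - \frac{1}{8}.
General: g(n) = A·(-7)^n - \frac{1}{8}.
Apply g(0) = 2: A - \frac{1}{8} = 2 ⇒ A = \frac{17}{8}.
So g(n) = \frac{17 \left(-7\right)^{n}}{8} - \frac{1}{8}.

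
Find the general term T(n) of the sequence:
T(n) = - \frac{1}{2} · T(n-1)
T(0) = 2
Pure geometric recurrence with ratio - \frac{1}{2}.
By induction T(n) = T(0) · (- \frac{1}{2})^n = 2 \left(- \frac{1}{2}\right)^{n}.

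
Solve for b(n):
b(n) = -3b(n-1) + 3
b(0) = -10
First-order linear non-homogeneous.
Homogeneous solution: b_h(n) = A·(-3)^n.
Try constant particular solution b_p = K: K = -3K + 3 ⇒ K = \frac{3}{4}.
General: b(n) = A·(-3)^n + \frac{3}{4}.
Apply b(0) = -10: A + \frac{3}{4} = -10 ⇒ A = - \frac{43}{4}.
So b(n) = \frac{3}{4} - \frac{43 \left(-3\right)^{n}}{4}.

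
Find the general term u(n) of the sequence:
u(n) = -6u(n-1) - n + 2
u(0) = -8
First-order linear with linear forcing.
Homogeneous solution: u_h(n) = A·(-6)^n.
Try particular u_p(n) = pn + q. Substituting:
  pn + q = -6(p(n-1) + q) - n + 2.
Matching the n-coefficient: p = -6p - 1 ⇒ p = - \frac{1}{7}.
Matching constants: q = 6p - 6q + 2 ⇒ q = \frac{8}{49}.
General: u(n) = A·(-6)^n - \frac{n}{7} + \frac{8}{49}.
Apply u(0) = -8: A + \frac{8}{49} = -8 ⇒ A = - \frac{400}{49}.
So u(n) = - \frac{400 \left(-6\right)^{n}}{49} - \frac{n}{7} + \frac{8}{49}.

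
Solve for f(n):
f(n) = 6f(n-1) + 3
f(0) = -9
First-order linear non-homogeneous.
Homogeneous solution: f_h(n) = A·(6)^n.
Try constant particular solution f_p = K: K = 6K + 3 ⇒ K = - \frac{3}{5}.
General: f(n) = A·(6)^n - \frac{3}{5}.
Apply f(0) = -9: A - \frac{3}{5} = -9 ⇒ A = - \frac{42}{5}.
So f(n) = - \frac{42 \cdot 6^{n}}{5} - \frac{3}{5}.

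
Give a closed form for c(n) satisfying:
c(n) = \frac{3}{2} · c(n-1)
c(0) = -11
Pure geometric recurrence with ratio \frac{3}{2}.
By induction c(n) = c(0) · (\frac{3}{2})^n = - 11 \left(\frac{3}{2}\right)^{n}.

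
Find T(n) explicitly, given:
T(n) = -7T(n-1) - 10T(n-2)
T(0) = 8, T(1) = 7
Characteristic equation: x² + 7x + 10 = 0, which factors as (x - (-5))(x - (-2)) = 0.
Roots r₁ = -5, r₂ = -2 (distinct).
General solution: T(n) = A·(-5)^n + B·(-2)^n.
From T(0) = 8: A + B = 8.
From T(1) = 7: -5A - 2B = 7.
Solving: A = - \frac{23}{3}, B = \frac{47}{3}.
So T(n) = \frac{47 \left(-2\right)^{n}}{3} - \frac{23 \left(-5\right)^{n}}{3}.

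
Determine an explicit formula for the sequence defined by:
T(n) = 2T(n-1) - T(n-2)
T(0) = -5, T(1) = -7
Characteristic equation: x² - 2x + 1 = 0, which is (x - (1))².
Repeated root r = 1.
General solution: T(n) = (A + Bn)·(1)^n.
From T(0) = -5: A = -5.
From T(1) = -7: (A + B)·(1) = -7 ⇒ B = -2.
So T(n) = \left(- 2 n - 5\right) \cdot (1)^n.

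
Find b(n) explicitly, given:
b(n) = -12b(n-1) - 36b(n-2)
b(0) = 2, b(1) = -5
Characteristic equation: x² + 12x + 36 = 0, which is (x - (-6))².
Repeated root r = -6.
General solution: b(n) = (A + Bn)·(-6)^n.
From b(0) = 2: A = 2.
From b(1) = -5: (A + B)·(-6) = -5 ⇒ B = - \frac{7}{6}.
So b(n) = \left(2 - \frac{7 n}{6}\right) \cdot (-6)^n.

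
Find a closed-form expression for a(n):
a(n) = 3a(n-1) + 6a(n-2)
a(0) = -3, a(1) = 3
Characteristic equation: x² - 3x - 6 = 0.
Discriminant Δ = (3)² + 4·(6) = 33.
Roots r₁,₂ = (3 ± √33)/2, so r₁ = \frac{3}{2} + \frac{\sqrt{33}}{2}, r₂ = \frac{3}{2} - \frac{\sqrt{33}}{2}.
General solution: a(n) = A·r₁^n + B·r₂^n.
From the initial conditions, A + B = -3 and r₁A + r₂B = 3.
Since r₁ - r₂ = √33: A = (3 - (-3)r₂)/√33 = - \frac{3}{2} + \frac{5 \sqrt{33}}{22}, and B = -3 - A = - \frac{3}{2} - \frac{5 \sqrt{33}}{22}.
So a(n) = \left(- \frac{3}{2} + \frac{5 \sqrt{33}}{22}\right)\left(\frac{3}{2} + \frac{\sqrt{33}}{2}\right)^n + \left(- \frac{3}{2} - \frac{5 \sqrt{33}}{22}\right)\left(\frac{3}{2} - \frac{\sqrt{33}}{2}\right)^n.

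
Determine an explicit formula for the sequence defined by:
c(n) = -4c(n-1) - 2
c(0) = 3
First-order linear non-homogeneous.
Homogeneous solution: c_h(n) = A·(-4)^n.
Try constant particular solution c_p = K: K = -4K - 2 ⇒ K = - \frac{2}{5}.
General: c(n) = A·(-4)^n - \frac{2}{5}.
Apply c(0) = 3: A - \frac{2}{5} = 3 ⇒ A = \frac{17}{5}.
So c(n) = \frac{17 \left(-4\right)^{n}}{5} - \frac{2}{5}.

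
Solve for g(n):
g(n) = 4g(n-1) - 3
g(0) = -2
First-order linear non-homogeneous.
Homogeneous solution: g_h(n) = A·(4)^n.
Try constant particular solution g_p = K: K = 4K - 3 ⇒ K = 1.
General: g(n) = A·(4)^n + 1.
Apply g(0) = -2: A + 1 = -2 ⇒ A = -3.
So g(n) = 1 - 3 \cdot 4^{n}.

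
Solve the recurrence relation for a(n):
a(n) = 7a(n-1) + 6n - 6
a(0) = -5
First-order linear with linear forcing.
Homogeneous solution: a_h(n) = A·(7)^n.
Try particular a_p(n) = pn + q. Substituting:
  pn + q = 7(p(n-1) + q) + 6n - 6.
Matching the n-coefficient: p = 7p + 6 ⇒ p = -1.
Matching constants: q = -7p + 7q - 6 ⇒ q = - \frac{1}{6}.
General: a(n) = A·(7)^n - n - \frac{1}{6}.
Apply a(0) = -5: A - \frac{1}{6} = -5 ⇒ A = - \frac{29}{6}.
So a(n) = - \frac{29 \cdot 7^{n}}{6} - n - \frac{1}{6}.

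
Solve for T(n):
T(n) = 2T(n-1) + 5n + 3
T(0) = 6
First-order linear with linear forcing.
Homogeneous solution: T_h(n) = A·(2)^n.
Try particular T_p(n) = pn + q. Substituting:
  pn + q = 2(p(n-1) + q) + 5n + 3.
Matching the n-coefficient: p = 2p + 5 ⇒ p = -5.
Matching constants: q = -2p + 2q + 3 ⇒ q = -13.
General: T(n) = A·(2)^n - 5 n - 13.
Apply T(0) = 6: A - 13 = 6 ⇒ A = 19.
So T(n) = 19 \cdot 2^{n} - 5 n - 13.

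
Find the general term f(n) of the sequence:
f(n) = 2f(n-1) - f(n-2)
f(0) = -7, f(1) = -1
Characteristic equation: x² - 2x + 1 = 0, which is (x - (1))².
Repeated root r = 1.
General solution: f(n) = (A + Bn)·(1)^n.
From f(0) = -7: A = -7.
From f(1) = -1: (A + B)·(1) = -1 ⇒ B = 6.
So f(n) = \left(6 n - 7\right) \cdot (1)^n.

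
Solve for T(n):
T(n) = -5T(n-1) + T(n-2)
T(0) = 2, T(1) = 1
Characteristic equation: x² + 5x - 1 = 0.
Discriminant Δ = (-5)² + 4·(1) = 29.
Roots r₁,₂ = (-5 ± √29)/2, so r₁ = - \frac{5}{2} + \frac{\sqrt{29}}{2}, r₂ = - \frac{\sqrt{29}}{2} - \frac{5}{2}.
General solution: T(n) = A·r₁^n + B·r₂^n.
From the initial conditions, A + B = 2 and r₁A + r₂B = 1.
Since r₁ - r₂ = √29: A = (1 - (2)r₂)/√29 = 1 + \frac{6 \sqrt{29}}{29}, and B = 2 - A = 1 - \frac{6 \sqrt{29}}{29}.
So T(n) = \left(1 + \frac{6 \sqrt{29}}{29}\right)\left(- \frac{5}{2} + \frac{\sqrt{29}}{2}\right)^n + \left(1 - \frac{6 \sqrt{29}}{29}\right)\left(- \frac{\sqrt{29}}{2} - \frac{5}{2}\right)^n.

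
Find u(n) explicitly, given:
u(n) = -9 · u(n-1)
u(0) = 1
Pure geometric recurrence with ratio -9.
By induction u(n) = u(0) · (-9)^n = \left(-9\right)^{n}.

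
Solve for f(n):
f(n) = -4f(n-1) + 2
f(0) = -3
First-order linear non-homogeneous.
Homogeneous solution: f_h(n) = A·(-4)^n.
Try constant particular solution f_p = K: K = -4K + 2 ⇒ K = \frac{2}{5}.
General: f(n) = A·(-4)^n + \frac{2}{5}.
Apply f(0) = -3: A + \frac{2}{5} = -3 ⇒ A = - \frac{17}{5}.
So f(n) = \frac{2}{5} - \frac{17 \left(-4\right)^{n}}{5}.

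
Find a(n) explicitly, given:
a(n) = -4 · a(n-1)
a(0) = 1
Pure geometric recurrence with ratio -4.
By induction a(n) = a(0) · (-4)^n = \left(-4\right)^{n}.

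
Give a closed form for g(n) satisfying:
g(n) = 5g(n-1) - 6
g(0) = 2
First-order linear non-homogeneous.
Homogeneous solution: g_h(n) = A·(5)^n.
Try constant particular solution g_p = K: K = 5K - 6 ⇒ K = \frac{3}{2}.
General: g(n) = A·(5)^n + \frac{3}{2}.
Apply g(0) = 2: A + \frac{3}{2} = 2 ⇒ A = \frac{1}{2}.
So g(n) = \frac{5^{n}}{2} + \frac{3}{2}.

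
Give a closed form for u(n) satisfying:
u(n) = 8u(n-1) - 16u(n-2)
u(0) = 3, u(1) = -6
Characteristic equation: x² - 8x + 16 = 0, which is (x - (4))².
Repeated root r = 4.
General solution: u(n) = (A + Bn)·(4)^n.
From u(0) = 3: A = 3.
From u(1) = -6: (A + B)·(4) = -6 ⇒ B = - \frac{9}{2}.
So u(n) = \left(3 - \frac{9 n}{2}\right) \cdot (4)^n.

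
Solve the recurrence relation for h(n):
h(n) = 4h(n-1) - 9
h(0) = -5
First-order linear non-homogeneous.
Homogeneous solution: h_h(n) = A·(4)^n.
Try constant particular solution h_p = K: K = 4K - 9 ⇒ K = 3.
General: h(n) = A·(4)^n + 3.
Apply h(0) = -5: A + 3 = -5 ⇒ A = -8.
So h(n) = 3 - 8 \cdot 4^{n}.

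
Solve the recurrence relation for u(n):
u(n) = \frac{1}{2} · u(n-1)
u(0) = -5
Pure geometric recurrence with ratio \frac{1}{2}.
By induction u(n) = u(0) · (\frac{1}{2})^n = - 5 \cdot 2^{- n}.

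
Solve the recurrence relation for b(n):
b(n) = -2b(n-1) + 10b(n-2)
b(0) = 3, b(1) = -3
Characteristic equation: x² + 2x - 10 = 0.
Discriminant Δ = (-2)² + 4·(10) = 44.
Roots r₁,₂ = (-2 ± √44)/2, so r₁ = -1 + \sqrt{11}, r₂ = - \sqrt{11} - 1.
General solution: b(n) = A·r₁^n + B·r₂^n.
From the initial conditions, A + B = 3 and r₁A + r₂B = -3.
Since r₁ - r₂ = √44: A = (-3 - (3)r₂)/√44 = \frac{3}{2}, and B = 3 - A = \frac{3}{2}.
So b(n) = \left(\frac{3}{2}\right)\left(-1 + \sqrt{11}\right)^n + \left(\frac{3}{2}\right)\left(- \sqrt{11} - 1\right)^n.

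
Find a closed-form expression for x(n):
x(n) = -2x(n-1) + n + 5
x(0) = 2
First-order linear with linear forcing.
Homogeneous solution: x_h(n) = A·(-2)^n.
Try particular x_p(n) = pn + q. Substituting:
  pn + q = -2(p(n-1) + q) + n + 5.
Matching the n-coefficient: p = -2p + 1 ⇒ p = \frac{1}{3}.
Matching constants: q = 2p - 2q + 5 ⇒ q = \frac{17}{9}.
General: x(n) = A·(-2)^n + \frac{n}{3} + \frac{17}{9}.
Apply x(0) = 2: A + \frac{17}{9} = 2 ⇒ A = \frac{1}{9}.
So x(n) = \frac{\left(-2\right)^{n}}{9} + \frac{n}{3} + \frac{17}{9}.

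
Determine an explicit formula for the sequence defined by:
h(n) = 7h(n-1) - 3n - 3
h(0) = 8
First-order linear with linear forcing.
Homogeneous solution: h_h(n) = A·(7)^n.
Try particular h_p(n) = pn + q. Substituting:
  pn + q = 7(p(n-1) + q) - 3n - 3.
Matching the n-coefficient: p = 7p - 3 ⇒ p = \frac{1}{2}.
Matching constants: q = -7p + 7q - 3 ⇒ q = \frac{13}{12}.
General: h(n) = A·(7)^n + \frac{n}{2} + \frac{13}{12}.
Apply h(0) = 8: A + \frac{13}{12} = 8 ⇒ A = \frac{83}{12}.
So h(n) = \frac{83 \cdot 7^{n}}{12} + \frac{n}{2} + \frac{13}{12}.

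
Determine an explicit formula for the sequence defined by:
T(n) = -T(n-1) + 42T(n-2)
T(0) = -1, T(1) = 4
Characteristic equation: x² + x - 42 = 0, which factors as (x - (6))(x - (-7)) = 0.
Roots r₁ = 6, r₂ = -7 (distinct).
General solution: T(n) = A·(6)^n + B·(-7)^n.
From T(0) = -1: A + B = -1.
From T(1) = 4: 6A - 7B = 4.
Solving: A = - \frac{3}{13}, B = - \frac{10}{13}.
So T(n) = - \frac{10 \left(-7\right)^{n}}{13} - \frac{3 \cdot 6^{n}}{13}.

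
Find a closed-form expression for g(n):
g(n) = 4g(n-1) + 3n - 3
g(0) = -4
First-order linear with linear forcing.
Homogeneous solution: g_h(n) = A·(4)^n.
Try particular g_p(n) = pn + q. Substituting:
  pn + q = 4(p(n-1) + q) + 3n - 3.
Matching the n-coefficient: p = 4p + 3 ⇒ p = -1.
Matching constants: q = -4p + 4q - 3 ⇒ q = - \frac{1}{3}.
General: g(n) = A·(4)^n - n - \frac{1}{3}.
Apply g(0) = -4: A - \frac{1}{3} = -4 ⇒ A = - \frac{11}{3}.
So g(n) = - \frac{11 \cdot 4^{n}}{3} - n - \frac{1}{3}.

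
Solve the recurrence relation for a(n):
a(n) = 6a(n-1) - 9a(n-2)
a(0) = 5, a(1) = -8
Characteristic equation: x² - 6x + 9 = 0, which is (x - (3))².
Repeated root r = 3.
General solution: a(n) = (A + Bn)·(3)^n.
From a(0) = 5: A = 5.
From a(1) = -8: (A + B)·(3) = -8 ⇒ B = - \frac{23}{3}.
So a(n) = \left(5 - \frac{23 n}{3}\right) \cdot (3)^n.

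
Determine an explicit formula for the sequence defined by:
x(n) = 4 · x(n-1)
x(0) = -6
Pure geometric recurrence with ratio 4.
By induction x(n) = x(0) · (4)^n = - 6 \cdot 4^{n}.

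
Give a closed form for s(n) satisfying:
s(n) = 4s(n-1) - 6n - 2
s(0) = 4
First-order linear with linear forcing.
Homogeneous solution: s_h(n) = A·(4)^n.
Try particular s_p(n) = pn + q. Substituting:
  pn + q = 4(p(n-1) + q) - 6n - 2.
Matching the n-coefficient: p = 4p - 6 ⇒ p = 2.
Matching constants: q = -4p + 4q - 2 ⇒ q = \frac{10}{3}.
General: s(n) = A·(4)^n + 2 n + \frac{10}{3}.
Apply s(0) = 4: A + \frac{10}{3} = 4 ⇒ A = \frac{2}{3}.
So s(n) = \frac{2 \cdot 4^{n}}{3} + 2 n + \frac{10}{3}.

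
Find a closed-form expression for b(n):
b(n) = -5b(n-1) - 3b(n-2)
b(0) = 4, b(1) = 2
Characteristic equation: x² + 5x + 3 = 0.
Discriminant Δ = (-5)² + 4·(-3) = 13.
Roots r₁,₂ = (-5 ± √13)/2, so r₁ = - \frac{5}{2} + \frac{\sqrt{13}}{2}, r₂ = - \frac{5}{2} - \frac{\sqrt{13}}{2}.
General solution: b(n) = A·r₁^n + B·r₂^n.
From the initial conditions, A + B = 4 and r₁A + r₂B = 2.
Since r₁ - r₂ = √13: A = (2 - (4)r₂)/√13 = 2 + \frac{12 \sqrt{13}}{13}, and B = 4 - A = 2 - \frac{12 \sqrt{13}}{13}.
So b(n) = \left(2 + \frac{12 \sqrt{13}}{13}\right)\left(- \frac{5}{2} + \frac{\sqrt{13}}{2}\right)^n + \left(2 - \frac{12 \sqrt{13}}{13}\right)\left(- \frac{5}{2} - \frac{\sqrt{13}}{2}\right)^n.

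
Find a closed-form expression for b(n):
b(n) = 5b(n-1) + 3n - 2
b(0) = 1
First-order linear with linear forcing.
Homogeneous solution: b_h(n) = A·(5)^n.
Try particular b_p(n) = pn + q. Substituting:
  pn + q = 5(p(n-1) + q) + 3n - 2.
Matching the n-coefficient: p = 5p + 3 ⇒ p = - \frac{3}{4}.
Matching constants: q = -5p + 5q - 2 ⇒ q = - \frac{7}{16}.
General: b(n) = A·(5)^n - \frac{3 n}{4} - \frac{7}{16}.
Apply b(0) = 1: A - \frac{7}{16} = 1 ⇒ A = \frac{23}{16}.
So b(n) = \frac{23 \cdot 5^{n}}{16} - \frac{3 n}{4} - \frac{7}{16}.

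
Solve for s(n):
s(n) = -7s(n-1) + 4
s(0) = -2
First-order linear non-homogeneous.
Homogeneous solution: s_h(n) = A·(-7)^n.
Try constant particular solution s_p = K: K = -7K + 4 ⇒ K = \frac{1}{2}.
General: s(n) = A·(-7)^n + \frac{1}{2}.
Apply s(0) = -2: A + \frac{1}{2} = -2 ⇒ A = - \frac{5}{2}.
So s(n) = \frac{1}{2} - \frac{5 \left(-7\right)^{n}}{2}.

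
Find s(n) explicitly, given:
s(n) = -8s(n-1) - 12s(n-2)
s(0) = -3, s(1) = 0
Characteristic equation: x² + 8x + 12 = 0, which factors as (x - (-6))(x - (-2)) = 0.
Roots r₁ = -6, r₂ = -2 (distinct).
General solution: s(n) = A·(-6)^n + B·(-2)^n.
From s(0) = -3: A + B = -3.
From s(1) = 0: -6A - 2B = 0.
Solving: A = \frac{3}{2}, B = - \frac{9}{2}.
So s(n) = - \frac{9 \left(-2\right)^{n}}{2} + \frac{3 \left(-6\right)^{n}}{2}.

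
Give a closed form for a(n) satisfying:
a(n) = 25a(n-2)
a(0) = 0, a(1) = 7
Characteristic equation: x² - 25 = 0, which factors as (x - (-5))(x - (5)) = 0.
Roots r₁ = -5, r₂ = 5 (distinct).
General solution: a(n) = A·(-5)^n + B·(5)^n.
From a(0) = 0: A + B = 0.
From a(1) = 7: -5A + 5B = 7.
Solving: A = - \frac{7}{10}, B = \frac{7}{10}.
So a(n) = - \frac{7 \left(-5\right)^{n}}{10} + \frac{7 \cdot 5^{n}}{10}.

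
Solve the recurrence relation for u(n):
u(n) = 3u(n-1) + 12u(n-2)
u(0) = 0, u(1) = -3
Characteristic equation: x² - 3x - 12 = 0.
Discriminant Δ = (3)² + 4·(12) = 57.
Roots r₁,₂ = (3 ± √57)/2, so r₁ = \frac{3}{2} + \frac{\sqrt{57}}{2}, r₂ = \frac{3}{2} - \frac{\sqrt{57}}{2}.
General solution: u(n) = A·r₁^n + B·r₂^n.
From the initial conditions, A + B = 0 and r₁A + r₂B = -3.
Since r₁ - r₂ = √57: A = (-3 - (0)r₂)/√57 = - \frac{\sqrt{57}}{19}, and B = 0 - A = \frac{\sqrt{57}}{19}.
So u(n) = \left(- \frac{\sqrt{57}}{19}\right)\left(\frac{3}{2} + \frac{\sqrt{57}}{2}\right)^n + \left(\frac{\sqrt{57}}{19}\right)\left(\frac{3}{2} - \frac{\sqrt{57}}{2}\right)^n.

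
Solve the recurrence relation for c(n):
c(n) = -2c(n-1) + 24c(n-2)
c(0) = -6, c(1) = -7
Characteristic equation: x² + 2x - 24 = 0, which factors as (x - (4))(x - (-6)) = 0.
Roots r₁ = 4, r₂ = -6 (distinct).
General solution: c(n) = A·(4)^n + B·(-6)^n.
From c(0) = -6: A + B = -6.
From c(1) = -7: 4A - 6B = -7.
Solving: A = - \frac{43}{10}, B = - \frac{17}{10}.
So c(n) = - \frac{17 \left(-6\right)^{n}}{10} - \frac{43 \cdot 4^{n}}{10}.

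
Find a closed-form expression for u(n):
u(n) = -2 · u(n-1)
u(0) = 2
Pure geometric recurrence with ratio -2.
By induction u(n) = u(0) · (-2)^n = 2 \left(-2\right)^{n}.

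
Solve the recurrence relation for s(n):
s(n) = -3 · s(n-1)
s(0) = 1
Pure geometric recurrence with ratio -3.
By induction s(n) = s(0) · (-3)^n = \left(-3\right)^{n}.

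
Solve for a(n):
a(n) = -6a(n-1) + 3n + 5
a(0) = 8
First-order linear with linear forcing.
Homogeneous solution: a_h(n) = A·(-6)^n.
Try particular a_p(n) = pn + q. Substituting:
  pn + q = -6(p(n-1) + q) + 3n + 5.
Matching the n-coefficient: p = -6p + 3 ⇒ p = \frac{3}{7}.
Matching constants: q = 6p - 6q + 5 ⇒ q = \frac{53}{49}.
General: a(n) = A·(-6)^n + \frac{3 n}{7} + \frac{53}{49}.
Apply a(0) = 8: A + \frac{53}{49} = 8 ⇒ A = \frac{339}{49}.
So a(n) = \frac{339 \left(-6\right)^{n}}{49} + \frac{3 n}{7} + \frac{53}{49}.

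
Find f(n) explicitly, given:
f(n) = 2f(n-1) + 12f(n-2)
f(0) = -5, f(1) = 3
Characteristic equation: x² - 2x - 12 = 0.
Discriminant Δ = (2)² + 4·(12) = 52.
Roots r₁,₂ = (2 ± √52)/2, so r₁ = 1 + \sqrt{13}, r₂ = 1 - \sqrt{13}.
General solution: f(n) = A·r₁^n + B·r₂^n.
From the initial conditions, A + B = -5 and r₁A + r₂B = 3.
Since r₁ - r₂ = √52: A = (3 - (-5)r₂)/√52 = - \frac{5}{2} + \frac{4 \sqrt{13}}{13}, and B = -5 - A = - \frac{5}{2} - \frac{4 \sqrt{13}}{13}.
So f(n) = \left(- \frac{5}{2} + \frac{4 \sqrt{13}}{13}\right)\left(1 + \sqrt{13}\right)^n + \left(- \frac{5}{2} - \frac{4 \sqrt{13}}{13}\right)\left(1 - \sqrt{13}\right)^n.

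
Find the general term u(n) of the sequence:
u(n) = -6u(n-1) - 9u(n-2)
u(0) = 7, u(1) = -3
Characteristic equation: x² + 6x + 9 = 0, which is (x - (-3))².
Repeated root r = -3.
General solution: u(n) = (A + Bn)·(-3)^n.
From u(0) = 7: A = 7.
From u(1) = -3: (A + B)·(-3) = -3 ⇒ B = -6.
So u(n) = \left(7 - 6 n\right) \cdot (-3)^n.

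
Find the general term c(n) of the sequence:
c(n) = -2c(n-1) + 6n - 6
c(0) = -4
First-order linear with linear forcing.
Homogeneous solution: c_h(n) = A·(-2)^n.
Try particular c_p(n) = pn + q. Substituting:
  pn + q = -2(p(n-1) + q) + 6n - 6.
Matching the n-coefficient: p = -2p + 6 ⇒ p = 2.
Matching constants: q = 2p - 2q - 6 ⇒ q = - \frac{2}{3}.
General: c(n) = A·(-2)^n + 2 n - \frac{2}{3}.
Apply c(0) = -4: A - \frac{2}{3} = -4 ⇒ A = - \frac{10}{3}.
So c(n) = - \frac{10 \left(-2\right)^{n}}{3} + 2 n - \frac{2}{3}.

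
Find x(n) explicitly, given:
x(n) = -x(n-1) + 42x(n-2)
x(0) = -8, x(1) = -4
Characteristic equation: x² + x - 42 = 0, which factors as (x - (-7))(x - (6)) = 0.
Roots r₁ = -7, r₂ = 6 (distinct).
General solution: x(n) = A·(-7)^n + B·(6)^n.
From x(0) = -8: A + B = -8.
From x(1) = -4: -7A + 6B = -4.
Solving: A = - \frac{44}{13}, B = - \frac{60}{13}.
So x(n) = - \frac{44 \left(-7\right)^{n}}{13} - \frac{60 \cdot 6^{n}}{13}.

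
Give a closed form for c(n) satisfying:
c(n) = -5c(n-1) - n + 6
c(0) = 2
First-order linear with linear forcing.
Homogeneous solution: c_h(n) = A·(-5)^n.
Try particular c_p(n) = pn + q. Substituting:
  pn + q = -5(p(n-1) + q) - n + 6.
Matching the n-coefficient: p = -5p - 1 ⇒ p = - \frac{1}{6}.
Matching constants: q = 5p - 5q + 6 ⇒ q = \frac{31}{36}.
General: c(n) = A·(-5)^n - \frac{n}{6} + \frac{31}{36}.
Apply c(0) = 2: A + \frac{31}{36} = 2 ⇒ A = \frac{41}{36}.
So c(n) = \frac{41 \left(-5\right)^{n}}{36} - \frac{n}{6} + \frac{31}{36}.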